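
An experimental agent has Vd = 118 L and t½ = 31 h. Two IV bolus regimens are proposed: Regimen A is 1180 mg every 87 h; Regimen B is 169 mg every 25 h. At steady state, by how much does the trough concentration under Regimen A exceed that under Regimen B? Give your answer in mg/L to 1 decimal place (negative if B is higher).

-0.2 mg/L

Regimen A: f = (1/2)^(87/31) ≈ 0.1429; Cmin,ss = (1180/118)·f/(1−f) ≈ 1.667 mg/L.
Regimen B: f = (1/2)^(25/31) ≈ 0.5718; Cmin,ss = (169/118)·f/(1−f) ≈ 1.913 mg/L.
Difference ≈ 1.667 − 1.913 ≈ -0.246 mg/L.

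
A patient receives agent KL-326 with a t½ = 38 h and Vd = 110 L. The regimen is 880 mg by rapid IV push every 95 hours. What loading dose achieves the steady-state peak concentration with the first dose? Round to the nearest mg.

f = (1/2)^(95/38) ≈ 0.176777; accumulation ratio R = 1/(1−f) ≈ 1.21474.
Loading dose to hit Cmax,ss on first dose: D_load = D_maint·R ≈ 880 × 1.21474 ≈ 1068.97 mg.

1069 mg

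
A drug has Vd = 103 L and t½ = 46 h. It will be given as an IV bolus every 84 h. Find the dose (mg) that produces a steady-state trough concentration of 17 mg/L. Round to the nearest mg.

τ/t½ = 84/46 ≈ 1.8261, so f = (1/2)^(84/46) ≈ 0.282029.
Cmin,ss = (D/Vd)·f/(1−f), so D = Cmin,ss·Vd·(1−f)/f.
D = 17 × 103 × (1−f)/f ≈ 17 × 103 × 2.54573 ≈ 4457.57 mg.

4458 mg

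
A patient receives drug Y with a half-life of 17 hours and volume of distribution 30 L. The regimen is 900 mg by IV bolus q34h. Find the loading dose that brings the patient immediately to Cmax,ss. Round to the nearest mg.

f = (1/2)^(34/17) ≈ 0.250000; accumulation ratio R = 1/(1−f) ≈ 1.33333.
Loading dose to hit Cmax,ss on first dose: D_load = D_maint·R ≈ 900 × 1.33333 ≈ 1200.00 mg.

1200 mg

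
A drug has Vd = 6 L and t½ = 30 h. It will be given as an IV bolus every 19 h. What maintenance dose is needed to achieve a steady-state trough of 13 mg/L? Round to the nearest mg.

43 mg

τ/t½ = 19/30 ≈ 0.63333, so f = (1/2)^(19/30) ≈ 0.644685.
Cmin,ss = (D/Vd)·f/(1−f), so D = Cmin,ss·Vd·(1−f)/f.
D = 13 × 6 × (1−f)/f ≈ 13 × 6 × 0.55115 ≈ 42.99 mg.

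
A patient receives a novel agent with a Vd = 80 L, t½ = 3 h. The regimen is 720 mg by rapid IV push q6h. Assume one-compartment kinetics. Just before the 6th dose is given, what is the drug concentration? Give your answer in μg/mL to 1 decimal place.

3.0 μg/mL

f = (1/2)^(τ/t½) = (1/2)^(6/3) ≈ 0.2500.
C₀ = D/Vd = 720/80 ≈ 9.000 μg/mL.
Before the 6th dose, 5 doses have been given. Superposition: Cmin = C₀·(f + f² + … + f^5).
≈ 9.000 × (0.2500 + 0.0625 + 0.0156 + 0.0039 + 0.0010) ≈ 9.000 × 0.3330 ≈ 2.997 μg/mL.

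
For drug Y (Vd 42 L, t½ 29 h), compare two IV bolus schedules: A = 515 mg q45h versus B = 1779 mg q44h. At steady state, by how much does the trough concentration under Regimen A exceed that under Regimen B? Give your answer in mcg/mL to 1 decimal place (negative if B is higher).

Regimen A: f = (1/2)^(45/29) ≈ 0.3411; Cmin,ss = (515/42)·f/(1−f) ≈ 6.348 mcg/mL.
Regimen B: f = (1/2)^(44/29) ≈ 0.3494; Cmin,ss = (1779/42)·f/(1−f) ≈ 22.748 mcg/mL.
Difference ≈ 6.348 − 22.748 ≈ -16.400 mcg/mL.

-16.4 mcg/mL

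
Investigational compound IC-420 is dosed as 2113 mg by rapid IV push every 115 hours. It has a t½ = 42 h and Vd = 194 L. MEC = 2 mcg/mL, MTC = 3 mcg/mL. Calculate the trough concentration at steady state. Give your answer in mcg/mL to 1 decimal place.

1.9 mcg/mL

k = ln2/t½ = ln2/42 ≈ 0.016504 h⁻¹; fraction remaining f = e^(−kτ) = e^(−0.016504×115) ≈ 0.1499.
At steady state, accumulation factor R = 1/(1 − e^(−kτ)) ≈ 1.1763.
Each bolus raises the concentration by D/Vd = 2113/194 ≈ 10.892 mcg/mL.
Steady-state peak Cmax,ss = C₀·R ≈ 10.892 × 1.1763 ≈ 12.812 mcg/mL.
Steady-state trough Cmin,ss = Cmax,ss·f ≈ 12.812 × 0.1499 ≈ 1.921 mcg/mL.
Trough 1.9 mcg/mL vs MEC 2 mcg/mL: subtherapeutic.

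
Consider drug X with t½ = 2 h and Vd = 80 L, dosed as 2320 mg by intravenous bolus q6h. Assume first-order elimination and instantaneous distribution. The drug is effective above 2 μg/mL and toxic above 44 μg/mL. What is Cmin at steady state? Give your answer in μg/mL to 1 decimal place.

The dosing interval is 3 half-lives, so f = 2^(−3) = 0.125.
Accumulation ratio R = 1/(1 − f) = 1/0.875 = 8/7.
Single-dose peak C₀ = D/Vd = 2320/80 = 29 μg/mL.
Steady-state peak Cmax,ss = C₀·R = 29 × 8/7 ≈ 33.143 μg/mL.
Steady-state trough Cmin,ss = Cmax,ss·f ≈ 33.143 × 0.125 ≈ 4.143 μg/mL.
Trough 4.1 μg/mL vs MEC 2 μg/mL: adequate.

4.1 μg/mL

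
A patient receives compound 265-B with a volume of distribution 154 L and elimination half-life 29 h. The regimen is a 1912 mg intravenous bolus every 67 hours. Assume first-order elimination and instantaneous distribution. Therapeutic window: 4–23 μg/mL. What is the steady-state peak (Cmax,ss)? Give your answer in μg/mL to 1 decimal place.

15.6 μg/mL

Over one 67-h interval, 67/29 ≈ 2.3103 half-lives elapse, leaving f ≈ 0.2016 of each dose.
At steady state, accumulation factor R = 1/(1 − e^(−kτ)) ≈ 1.2525.
Single-dose peak C₀ = D/Vd = 1912/154 ≈ 12.416 μg/mL.
Steady-state peak Cmax,ss = C₀·R ≈ 12.416 × 1.2525 ≈ 15.551 μg/mL.
Peak 15.6 μg/mL vs MTC 23 μg/mL: below toxic threshold.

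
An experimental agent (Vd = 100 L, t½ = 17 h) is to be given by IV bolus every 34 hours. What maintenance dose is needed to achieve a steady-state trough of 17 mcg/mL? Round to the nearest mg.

5100 mg

τ/t½ = 34/17 ≈ 2, so f = (1/2)^(34/17) ≈ 0.250000.
Cmin,ss = (D/Vd)·f/(1−f), so D = Cmin,ss·Vd·(1−f)/f.
D = 17 × 100 × (1−f)/f ≈ 17 × 100 × 3.00000 ≈ 5100.00 mg.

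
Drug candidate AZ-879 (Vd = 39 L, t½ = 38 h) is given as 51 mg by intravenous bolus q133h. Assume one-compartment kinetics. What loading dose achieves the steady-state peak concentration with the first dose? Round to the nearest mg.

56 mg

f = (1/2)^(133/38) ≈ 0.088388; accumulation ratio R = 1/(1−f) ≈ 1.09696.
Loading dose to hit Cmax,ss on first dose: D_load = D_maint·R ≈ 51 × 1.09696 ≈ 55.94 mg.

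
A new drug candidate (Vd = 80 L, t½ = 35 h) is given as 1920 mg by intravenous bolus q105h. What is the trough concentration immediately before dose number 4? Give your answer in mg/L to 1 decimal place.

3.4 mg/L

f = (1/2)^(τ/t½) = (1/2)^(105/35) ≈ 0.1250.
C₀ = D/Vd = 1920/80 ≈ 24.000 mg/L.
Before the 4th dose, 3 doses have been given. Superposition: Cmin = C₀·(f + f² + … + f^3).
≈ 24.000 × (0.1250 + 0.0156 + 0.0020) ≈ 24.000 × 0.1426 ≈ 3.422 mg/L.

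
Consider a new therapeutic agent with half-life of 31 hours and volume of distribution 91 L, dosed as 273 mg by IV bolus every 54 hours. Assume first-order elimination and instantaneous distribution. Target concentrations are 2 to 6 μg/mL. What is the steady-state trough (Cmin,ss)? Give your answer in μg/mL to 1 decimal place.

1.3 μg/mL

Over one 54-h interval, 54/31 ≈ 1.7419 half-lives elapse, leaving f ≈ 0.2990 of each dose.
Accumulation ratio R = 1/(1 − f) ≈ 1/0.7010 ≈ 1.4265.
Each bolus raises the concentration by D/Vd = 273/91 ≈ 3.000 μg/mL.
Cmax,ss = C₀/(1 − f) ≈ 3.000/0.7010 ≈ 4.280 μg/mL.
Steady-state trough Cmin,ss = Cmax,ss·f ≈ 4.280 × 0.2990 ≈ 1.280 μg/mL.
Trough 1.3 μg/mL vs MEC 2 μg/mL: subtherapeutic.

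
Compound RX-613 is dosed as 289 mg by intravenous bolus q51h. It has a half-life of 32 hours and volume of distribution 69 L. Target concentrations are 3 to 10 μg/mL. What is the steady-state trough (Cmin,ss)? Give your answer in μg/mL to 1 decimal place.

2.1 μg/mL

Over one 51-h interval, 51/32 ≈ 1.5938 half-lives elapse, leaving f ≈ 0.3313 of each dose.
Each bolus raises the concentration by D/Vd = 289/69 ≈ 4.188 μg/mL.
Steady-state trough Cmin,ss = C₀·f/(1−f) ≈ 4.188 × 0.3313/0.6687 ≈ 2.075 μg/mL.
Trough 2.1 μg/mL vs MEC 3 μg/mL: subtherapeutic.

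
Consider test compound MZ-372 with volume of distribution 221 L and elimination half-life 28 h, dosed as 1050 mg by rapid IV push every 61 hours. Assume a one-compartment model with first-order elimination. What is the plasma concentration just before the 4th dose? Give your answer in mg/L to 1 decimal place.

f = (1/2)^(τ/t½) = (1/2)^(61/28) ≈ 0.2209.
C₀ = D/Vd = 1050/221 ≈ 4.751 mg/L.
Before the 4th dose, 3 doses have been given. Superposition: Cmin = C₀·(f + f² + … + f^3).
≈ 4.751 × (0.2209 + 0.0488 + 0.0108) ≈ 4.751 × 0.2805 ≈ 1.333 mg/L.

1.3 mg/L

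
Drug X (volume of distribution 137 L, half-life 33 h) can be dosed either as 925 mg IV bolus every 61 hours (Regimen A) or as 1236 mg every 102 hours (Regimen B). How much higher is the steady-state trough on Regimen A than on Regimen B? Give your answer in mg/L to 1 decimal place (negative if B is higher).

1.4 mg/L

Regimen A: f = (1/2)^(61/33) ≈ 0.2777; Cmin,ss = (925/137)·f/(1−f) ≈ 2.596 mg/L.
Regimen B: f = (1/2)^(102/33) ≈ 0.1174; Cmin,ss = (1236/137)·f/(1−f) ≈ 1.200 mg/L.
Difference ≈ 2.596 − 1.200 ≈ 1.396 mg/L.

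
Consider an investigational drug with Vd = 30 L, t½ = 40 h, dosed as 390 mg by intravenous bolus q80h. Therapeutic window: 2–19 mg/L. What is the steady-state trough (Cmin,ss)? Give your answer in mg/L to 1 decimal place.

4.3 mg/L

The dosing interval is 2 half-lives, so f = 2^(−2) = 0.25.
At steady state, R = 1/(1 − 0.25) = 4/3.
Single-dose peak C₀ = D/Vd = 390/30 = 13 mg/L.
Steady-state peak Cmax,ss = C₀·R = 13 × 4/3 ≈ 17.333 mg/L.
Steady-state trough Cmin,ss = Cmax,ss·f ≈ 17.333 × 0.25 ≈ 4.333 mg/L.
Trough 4.3 mg/L vs MEC 2 mg/L: adequate.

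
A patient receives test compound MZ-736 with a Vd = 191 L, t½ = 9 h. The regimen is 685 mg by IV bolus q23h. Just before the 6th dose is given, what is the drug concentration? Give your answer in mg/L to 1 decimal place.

f = (1/2)^(τ/t½) = (1/2)^(23/9) ≈ 0.1701.
C₀ = D/Vd = 685/191 ≈ 3.586 mg/L.
Before the 6th dose, 5 doses have been given. Superposition: Cmin = C₀·(f + f² + … + f^5).
≈ 3.586 × (0.1701 + 0.0289 + 0.0049 + 0.0008 + 0.0001) ≈ 3.586 × 0.2048 ≈ 0.734 mg/L.

0.7 mg/L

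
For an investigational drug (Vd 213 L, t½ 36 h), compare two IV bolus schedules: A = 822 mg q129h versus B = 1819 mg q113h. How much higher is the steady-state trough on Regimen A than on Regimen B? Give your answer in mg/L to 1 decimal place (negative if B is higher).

Regimen A: f = (1/2)^(129/36) ≈ 0.0834; Cmin,ss = (822/213)·f/(1−f) ≈ 0.351 mg/L.
Regimen B: f = (1/2)^(113/36) ≈ 0.1135; Cmin,ss = (1819/213)·f/(1−f) ≈ 1.093 mg/L.
Difference ≈ 0.351 − 1.093 ≈ -0.742 mg/L.

-0.7 mg/L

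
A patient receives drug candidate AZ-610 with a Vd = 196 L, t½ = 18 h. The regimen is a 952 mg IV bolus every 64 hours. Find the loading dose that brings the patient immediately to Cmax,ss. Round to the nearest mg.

1040 mg

f = (1/2)^(64/18) ≈ 0.085049; accumulation ratio R = 1/(1−f) ≈ 1.09295.
Loading dose to hit Cmax,ss on first dose: D_load = D_maint·R ≈ 952 × 1.09295 ≈ 1040.49 mg.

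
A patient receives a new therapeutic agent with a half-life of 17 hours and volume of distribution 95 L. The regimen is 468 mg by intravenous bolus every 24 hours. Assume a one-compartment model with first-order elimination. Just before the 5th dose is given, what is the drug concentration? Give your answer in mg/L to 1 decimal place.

f = (1/2)^(τ/t½) = (1/2)^(24/17) ≈ 0.3759.
C₀ = D/Vd = 468/95 ≈ 4.926 mg/L.
Before the 5th dose, 4 doses have been given. Superposition: Cmin = C₀·(f + f² + … + f^4).
≈ 4.926 × (0.3759 + 0.1413 + 0.0531 + 0.0200) ≈ 4.926 × 0.5903 ≈ 2.908 mg/L.

2.9 mg/L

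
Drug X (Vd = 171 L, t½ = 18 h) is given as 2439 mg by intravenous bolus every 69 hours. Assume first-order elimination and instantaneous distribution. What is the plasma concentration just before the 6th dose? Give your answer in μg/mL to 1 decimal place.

f = (1/2)^(τ/t½) = (1/2)^(69/18) ≈ 0.0702.
C₀ = D/Vd = 2439/171 ≈ 14.263 μg/mL.
Before the 6th dose, 5 doses have been given. Superposition: Cmin = C₀·(f + f² + … + f^5).
≈ 14.263 × (0.0702 + 0.0049 + 0.0003 + 0.0000 + 0.0000) ≈ 14.263 × 0.0754 ≈ 1.075 μg/mL.

1.1 μg/mL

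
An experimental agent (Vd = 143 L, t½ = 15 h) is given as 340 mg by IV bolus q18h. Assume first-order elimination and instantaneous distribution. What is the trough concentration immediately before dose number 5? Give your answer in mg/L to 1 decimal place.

f = (1/2)^(τ/t½) = (1/2)^(18/15) ≈ 0.4353.
C₀ = D/Vd = 340/143 ≈ 2.378 mg/L.
Before the 5th dose, 4 doses have been given. Superposition: Cmin = C₀·(f + f² + … + f^4).
≈ 2.378 × (0.4353 + 0.1895 + 0.0825 + 0.0359) ≈ 2.378 × 0.7432 ≈ 1.767 mg/L.

1.8 mg/L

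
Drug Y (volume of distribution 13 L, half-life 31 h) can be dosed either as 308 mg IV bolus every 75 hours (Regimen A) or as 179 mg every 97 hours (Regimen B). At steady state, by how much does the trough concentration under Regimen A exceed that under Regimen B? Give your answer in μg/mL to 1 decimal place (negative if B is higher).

Regimen A: f = (1/2)^(75/31) ≈ 0.1869; Cmin,ss = (308/13)·f/(1−f) ≈ 5.446 μg/mL.
Regimen B: f = (1/2)^(97/31) ≈ 0.1143; Cmin,ss = (179/13)·f/(1−f) ≈ 1.777 μg/mL.
Difference ≈ 5.446 − 1.777 ≈ 3.669 μg/mL.

3.7 μg/mL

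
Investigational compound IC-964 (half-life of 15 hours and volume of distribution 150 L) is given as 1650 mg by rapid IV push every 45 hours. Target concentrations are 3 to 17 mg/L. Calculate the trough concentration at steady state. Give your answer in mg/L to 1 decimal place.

The dosing interval is 3 half-lives, so f = 2^(−3) = 0.125.
Accumulation ratio R = 1/(1 − f) = 1/0.875 = 8/7.
Single-dose peak C₀ = D/Vd = 1650/150 = 11 mg/L.
Steady-state peak Cmax,ss = C₀·R = 11 × 8/7 ≈ 12.571 mg/L.
Steady-state trough Cmin,ss = Cmax,ss·f ≈ 12.571 × 0.125 ≈ 1.571 mg/L.
Trough 1.6 mg/L vs MEC 3 mg/L: subtherapeutic.

1.6 mg/L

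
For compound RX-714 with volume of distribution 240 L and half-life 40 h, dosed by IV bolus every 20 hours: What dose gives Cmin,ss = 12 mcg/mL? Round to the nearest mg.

τ/t½ = 20/40 ≈ 0.5, so f = (1/2)^(20/40) ≈ 0.707107.
Cmin,ss = (D/Vd)·f/(1−f), so D = Cmin,ss·Vd·(1−f)/f.
D = 12 × 240 × (1−f)/f ≈ 12 × 240 × 0.41421 ≈ 1192.92 mg.

1193 mg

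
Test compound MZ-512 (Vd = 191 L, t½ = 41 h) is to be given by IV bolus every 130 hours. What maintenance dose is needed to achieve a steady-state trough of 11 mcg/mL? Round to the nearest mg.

16819 mg

τ/t½ = 130/41 ≈ 3.1707, so f = (1/2)^(130/41) ≈ 0.111049.
Cmin,ss = (D/Vd)·f/(1−f), so D = Cmin,ss·Vd·(1−f)/f.
D = 11 × 191 × (1−f)/f ≈ 11 × 191 × 8.00503 ≈ 16818.57 mg.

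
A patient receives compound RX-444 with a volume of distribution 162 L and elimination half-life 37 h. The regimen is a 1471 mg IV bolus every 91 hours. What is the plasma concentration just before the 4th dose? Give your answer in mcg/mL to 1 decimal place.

2.0 mcg/mL

f = (1/2)^(τ/t½) = (1/2)^(91/37) ≈ 0.1818.
C₀ = D/Vd = 1471/162 ≈ 9.080 mcg/mL.
Before the 4th dose, 3 doses have been given. Superposition: Cmin = C₀·(f + f² + … + f^3).
≈ 9.080 × (0.1818 + 0.0331 + 0.0060) ≈ 9.080 × 0.2209 ≈ 2.006 mcg/mL.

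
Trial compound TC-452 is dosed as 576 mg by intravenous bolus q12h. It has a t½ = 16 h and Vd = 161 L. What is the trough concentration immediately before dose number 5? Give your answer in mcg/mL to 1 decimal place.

f = (1/2)^(τ/t½) = (1/2)^(12/16) ≈ 0.5946.
C₀ = D/Vd = 576/161 ≈ 3.578 mcg/mL.
Before the 5th dose, 4 doses have been given. Superposition: Cmin = C₀·(f + f² + … + f^4).
≈ 3.578 × (0.5946 + 0.3535 + 0.2102 + 0.1250) ≈ 3.578 × 1.2833 ≈ 4.592 mcg/mL.

4.6 mcg/mL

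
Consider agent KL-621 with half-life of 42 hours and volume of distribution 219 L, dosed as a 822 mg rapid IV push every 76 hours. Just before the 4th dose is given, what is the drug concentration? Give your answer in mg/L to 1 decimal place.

1.5 mg/L

f = (1/2)^(τ/t½) = (1/2)^(76/42) ≈ 0.2853.
C₀ = D/Vd = 822/219 ≈ 3.753 mg/L.
Before the 4th dose, 3 doses have been given. Superposition: Cmin = C₀·(f + f² + … + f^3).
≈ 3.753 × (0.2853 + 0.0814 + 0.0232) ≈ 3.753 × 0.3899 ≈ 1.463 mg/L.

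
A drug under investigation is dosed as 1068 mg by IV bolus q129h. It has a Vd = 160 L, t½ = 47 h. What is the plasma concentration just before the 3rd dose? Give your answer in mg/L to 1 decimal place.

f = (1/2)^(τ/t½) = (1/2)^(129/47) ≈ 0.1492.
C₀ = D/Vd = 1068/160 ≈ 6.675 mg/L.
Before the 3rd dose, 2 doses have been given. Superposition: Cmin = C₀·(f + f²).
≈ 6.675 × (0.1492 + 0.0223) ≈ 6.675 × 0.1715 ≈ 1.145 mg/L.

1.1 mg/L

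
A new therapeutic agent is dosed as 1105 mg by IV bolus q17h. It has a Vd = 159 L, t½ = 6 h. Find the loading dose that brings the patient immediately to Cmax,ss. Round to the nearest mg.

f = (1/2)^(17/6) ≈ 0.140308; accumulation ratio R = 1/(1−f) ≈ 1.16321.
Loading dose to hit Cmax,ss on first dose: D_load = D_maint·R ≈ 1105 × 1.16321 ≈ 1285.35 mg.

1285 mg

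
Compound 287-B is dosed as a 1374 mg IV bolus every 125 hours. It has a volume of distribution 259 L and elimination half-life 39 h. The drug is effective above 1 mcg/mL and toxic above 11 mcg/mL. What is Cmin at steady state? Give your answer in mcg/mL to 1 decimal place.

τ/t½ = 125/39 ≈ 3.2051, so fraction remaining f = (1/2)^(125/39) ≈ 0.1084.
Accumulation ratio R = 1/(1 − f) ≈ 1/0.8916 ≈ 1.1216.
Single-dose peak C₀ = D/Vd = 1374/259 ≈ 5.305 mcg/mL.
Cmax,ss = C₀/(1 − f) ≈ 5.305/0.8916 ≈ 5.950 mcg/mL.
Steady-state trough Cmin,ss = Cmax,ss·f ≈ 5.950 × 0.1084 ≈ 0.645 mcg/mL.
Trough 0.6 mcg/mL vs MEC 1 mcg/mL: subtherapeutic.

0.6 mcg/mL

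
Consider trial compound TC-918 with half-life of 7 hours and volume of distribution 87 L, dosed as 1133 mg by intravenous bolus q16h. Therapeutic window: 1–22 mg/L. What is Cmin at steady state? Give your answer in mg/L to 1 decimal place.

3.4 mg/L

τ/t½ = 16/7 ≈ 2.2857, so fraction remaining f = (1/2)^(16/7) ≈ 0.2051.
Accumulation ratio R = 1/(1 − f) ≈ 1/0.7949 ≈ 1.2580.
Single-dose peak C₀ = D/Vd = 1133/87 ≈ 13.023 mg/L.
Steady-state peak Cmax,ss = C₀·R ≈ 13.023 × 1.2580 ≈ 16.383 mg/L.
One interval later, Cmin,ss = Cmax,ss·e^(−kτ) ≈ 16.383 × 0.2051 ≈ 3.360 mg/L.
Trough 3.4 mg/L vs MEC 1 mg/L: adequate.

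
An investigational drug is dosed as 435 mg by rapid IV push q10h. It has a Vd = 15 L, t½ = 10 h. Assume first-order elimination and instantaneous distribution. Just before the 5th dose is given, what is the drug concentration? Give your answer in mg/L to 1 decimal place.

27.2 mg/L

f = (1/2)^(τ/t½) = (1/2)^(10/10) ≈ 0.5000.
C₀ = D/Vd = 435/15 ≈ 29.000 mg/L.
Before the 5th dose, 4 doses have been given. Superposition: Cmin = C₀·(f + f² + … + f^4).
≈ 29.000 × (0.5000 + 0.2500 + 0.1250 + 0.0625) ≈ 29.000 × 0.9375 ≈ 27.188 mg/L.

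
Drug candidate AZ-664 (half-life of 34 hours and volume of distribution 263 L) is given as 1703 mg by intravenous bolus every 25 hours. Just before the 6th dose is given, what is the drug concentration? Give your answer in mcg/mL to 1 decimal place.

f = (1/2)^(τ/t½) = (1/2)^(25/34) ≈ 0.6007.
C₀ = D/Vd = 1703/263 ≈ 6.475 mcg/mL.
Before the 6th dose, 5 doses have been given. Superposition: Cmin = C₀·(f + f² + … + f^5).
≈ 6.475 × (0.6007 + 0.3608 + 0.2168 + 0.1302 + 0.0782) ≈ 6.475 × 1.3867 ≈ 8.979 mcg/mL.

9.0 mcg/mL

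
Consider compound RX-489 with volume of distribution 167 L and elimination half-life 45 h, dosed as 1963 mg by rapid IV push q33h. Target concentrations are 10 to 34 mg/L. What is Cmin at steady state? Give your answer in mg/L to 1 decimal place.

τ/t½ = 33/45 ≈ 0.73333, so fraction remaining f = (1/2)^(33/45) ≈ 0.6015.
At steady state, accumulation factor R = 1/(1 − e^(−kτ)) ≈ 2.5094.
Single-dose peak C₀ = D/Vd = 1963/167 ≈ 11.754 mg/L.
Cmax,ss = C₀/(1 − f) ≈ 11.754/0.3985 ≈ 29.496 mg/L.
Steady-state trough Cmin,ss = Cmax,ss·f ≈ 29.496 × 0.6015 ≈ 17.742 mg/L.
Trough 17.7 mg/L vs MEC 10 mg/L: adequate.

17.7 mg/L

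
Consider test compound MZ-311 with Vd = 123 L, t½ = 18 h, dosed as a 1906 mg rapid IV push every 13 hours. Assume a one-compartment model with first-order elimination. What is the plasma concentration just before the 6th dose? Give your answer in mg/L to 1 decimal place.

f = (1/2)^(τ/t½) = (1/2)^(13/18) ≈ 0.6062.
C₀ = D/Vd = 1906/123 ≈ 15.496 mg/L.
Before the 6th dose, 5 doses have been given. Superposition: Cmin = C₀·(f + f² + … + f^5).
≈ 15.496 × (0.6062 + 0.3675 + 0.2228 + 0.1350 + 0.0819) ≈ 15.496 × 1.4134 ≈ 21.902 mg/L.

21.9 mg/L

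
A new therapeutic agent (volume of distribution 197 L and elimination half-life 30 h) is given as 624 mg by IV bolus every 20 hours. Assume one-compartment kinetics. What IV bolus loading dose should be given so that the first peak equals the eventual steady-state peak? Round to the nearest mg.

f = (1/2)^(20/30) ≈ 0.629961; accumulation ratio R = 1/(1−f) ≈ 2.70242.
Loading dose to hit Cmax,ss on first dose: D_load = D_maint·R ≈ 624 × 2.70242 ≈ 1686.31 mg.

1686 mg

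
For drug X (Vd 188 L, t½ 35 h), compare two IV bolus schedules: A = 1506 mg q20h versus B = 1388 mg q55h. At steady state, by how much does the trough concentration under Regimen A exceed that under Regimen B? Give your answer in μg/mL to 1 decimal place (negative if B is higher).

12.7 μg/mL

Regimen A: f = (1/2)^(20/35) ≈ 0.6730; Cmin,ss = (1506/188)·f/(1−f) ≈ 16.487 μg/mL.
Regimen B: f = (1/2)^(55/35) ≈ 0.3365; Cmin,ss = (1388/188)·f/(1−f) ≈ 3.744 μg/mL.
Difference ≈ 16.487 − 3.744 ≈ 12.743 μg/mL.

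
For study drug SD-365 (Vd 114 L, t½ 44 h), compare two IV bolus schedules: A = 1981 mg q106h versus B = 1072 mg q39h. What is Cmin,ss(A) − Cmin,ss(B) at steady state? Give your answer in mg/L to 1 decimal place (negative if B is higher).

Regimen A: f = (1/2)^(106/44) ≈ 0.1883; Cmin,ss = (1981/114)·f/(1−f) ≈ 4.031 mg/L.
Regimen B: f = (1/2)^(39/44) ≈ 0.5410; Cmin,ss = (1072/114)·f/(1−f) ≈ 11.083 mg/L.
Difference ≈ 4.031 − 11.083 ≈ -7.052 mg/L.

-7.1 mg/L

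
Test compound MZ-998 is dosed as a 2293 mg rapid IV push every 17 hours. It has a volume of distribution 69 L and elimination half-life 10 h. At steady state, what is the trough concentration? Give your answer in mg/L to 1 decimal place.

14.8 mg/L

k = ln2/t½ = ln2/10 ≈ 0.069315 h⁻¹; fraction remaining f = e^(−kτ) = e^(−0.069315×17) ≈ 0.3078.
Each bolus raises the concentration by D/Vd = 2293/69 ≈ 33.232 mg/L.
Steady-state trough Cmin,ss = C₀·f/(1−f) ≈ 33.232 × 0.3078/0.6922 ≈ 14.777 mg/L.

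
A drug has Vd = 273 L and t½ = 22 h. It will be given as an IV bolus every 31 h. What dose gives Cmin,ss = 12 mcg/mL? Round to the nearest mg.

τ/t½ = 31/22 ≈ 1.4091, so f = (1/2)^(31/22) ≈ 0.376549.
Cmin,ss = (D/Vd)·f/(1−f), so D = Cmin,ss·Vd·(1−f)/f.
D = 12 × 273 × (1−f)/f ≈ 12 × 273 × 1.65570 ≈ 5424.07 mg.

5424 mg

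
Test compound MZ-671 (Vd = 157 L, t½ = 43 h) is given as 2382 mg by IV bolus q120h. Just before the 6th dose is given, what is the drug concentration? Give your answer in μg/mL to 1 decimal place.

2.6 μg/mL

f = (1/2)^(τ/t½) = (1/2)^(120/43) ≈ 0.1445.
C₀ = D/Vd = 2382/157 ≈ 15.172 μg/mL.
Before the 6th dose, 5 doses have been given. Superposition: Cmin = C₀·(f + f² + … + f^5).
≈ 15.172 × (0.1445 + 0.0209 + 0.0030 + 0.0004 + 0.0001) ≈ 15.172 × 0.1689 ≈ 2.563 μg/mL.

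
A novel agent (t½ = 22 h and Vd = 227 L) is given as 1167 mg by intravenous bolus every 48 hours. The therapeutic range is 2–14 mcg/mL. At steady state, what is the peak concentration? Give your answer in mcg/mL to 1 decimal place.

Over one 48-h interval, 48/22 ≈ 2.1818 half-lives elapse, leaving f ≈ 0.2204 of each dose.
At steady state, accumulation factor R = 1/(1 − e^(−kτ)) ≈ 1.2827.
Each bolus raises the concentration by D/Vd = 1167/227 ≈ 5.141 mcg/mL.
Steady-state peak Cmax,ss = C₀·R ≈ 5.141 × 1.2827 ≈ 6.594 mcg/mL.
Peak 6.6 mcg/mL vs MTC 14 mcg/mL: below toxic threshold.

6.6 mcg/mL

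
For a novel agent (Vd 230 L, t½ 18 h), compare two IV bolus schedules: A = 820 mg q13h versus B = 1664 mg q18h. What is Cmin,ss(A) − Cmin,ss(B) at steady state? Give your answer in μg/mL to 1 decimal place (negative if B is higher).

-1.7 μg/mL

Regimen A: f = (1/2)^(13/18) ≈ 0.6062; Cmin,ss = (820/230)·f/(1−f) ≈ 5.488 μg/mL.
Regimen B: f = (1/2)^(18/18) ≈ 0.5000; Cmin,ss = (1664/230)·f/(1−f) ≈ 7.235 μg/mL.
Difference ≈ 5.488 − 7.235 ≈ -1.747 μg/mL.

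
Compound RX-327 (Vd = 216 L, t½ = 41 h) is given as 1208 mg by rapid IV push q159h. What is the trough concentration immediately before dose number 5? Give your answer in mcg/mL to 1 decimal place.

f = (1/2)^(τ/t½) = (1/2)^(159/41) ≈ 0.0680.
C₀ = D/Vd = 1208/216 ≈ 5.593 mcg/mL.
Before the 5th dose, 4 doses have been given. Superposition: Cmin = C₀·(f + f² + … + f^4).
≈ 5.593 × (0.0680 + 0.0046 + 0.0003 + 0.0000) ≈ 5.593 × 0.0729 ≈ 0.408 mcg/mL.

0.4 mcg/mL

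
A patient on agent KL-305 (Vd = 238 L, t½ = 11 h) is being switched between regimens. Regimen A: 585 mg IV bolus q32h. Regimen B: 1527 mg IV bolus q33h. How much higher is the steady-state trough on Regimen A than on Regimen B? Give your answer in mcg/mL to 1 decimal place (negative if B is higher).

-0.5 mcg/mL

Regimen A: f = (1/2)^(32/11) ≈ 0.1331; Cmin,ss = (585/238)·f/(1−f) ≈ 0.377 mcg/mL.
Regimen B: f = (1/2)^(33/11) ≈ 0.1250; Cmin,ss = (1527/238)·f/(1−f) ≈ 0.917 mcg/mL.
Difference ≈ 0.377 − 0.917 ≈ -0.540 mcg/mL.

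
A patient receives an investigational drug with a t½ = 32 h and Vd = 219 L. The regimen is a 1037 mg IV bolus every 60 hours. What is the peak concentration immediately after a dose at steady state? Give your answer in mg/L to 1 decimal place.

6.5 mg/L

Over one 60-h interval, 60/32 ≈ 1.875 half-lives elapse, leaving f ≈ 0.2726 of each dose.
At steady state, accumulation factor R = 1/(1 − e^(−kτ)) ≈ 1.3748.
Single-dose peak C₀ = D/Vd = 1037/219 ≈ 4.735 mg/L.
Cmax,ss = C₀/(1 − f) ≈ 4.735/0.7274 ≈ 6.509 mg/L.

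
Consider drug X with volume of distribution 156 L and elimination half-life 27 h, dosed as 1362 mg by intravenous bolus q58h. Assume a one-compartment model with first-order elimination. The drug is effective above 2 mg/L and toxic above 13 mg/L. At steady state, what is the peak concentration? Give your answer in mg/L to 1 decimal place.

k = ln2/t½ = ln2/27 ≈ 0.025672 h⁻¹; fraction remaining f = e^(−kτ) = e^(−0.025672×58) ≈ 0.2256.
At steady state, accumulation factor R = 1/(1 − e^(−kτ)) ≈ 1.2913.
Each bolus raises the concentration by D/Vd = 1362/156 ≈ 8.731 mg/L.
Cmax,ss = C₀/(1 − f) ≈ 8.731/0.7744 ≈ 11.275 mg/L.
Peak 11.3 mg/L vs MTC 13 mg/L: below toxic threshold.

11.3 mg/L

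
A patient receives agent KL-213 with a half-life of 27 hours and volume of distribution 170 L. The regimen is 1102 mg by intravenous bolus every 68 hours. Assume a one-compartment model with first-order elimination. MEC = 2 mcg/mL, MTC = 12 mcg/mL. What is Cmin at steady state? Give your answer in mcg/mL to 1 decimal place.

1.4 mcg/mL

τ/t½ = 68/27 ≈ 2.5185, so fraction remaining f = (1/2)^(68/27) ≈ 0.1745.
At steady state, accumulation factor R = 1/(1 − e^(−kτ)) ≈ 1.2114.
Each bolus raises the concentration by D/Vd = 1102/170 ≈ 6.482 mcg/mL.
Steady-state peak Cmax,ss = C₀·R ≈ 6.482 × 1.2114 ≈ 7.852 mcg/mL.
Steady-state trough Cmin,ss = Cmax,ss·f ≈ 7.852 × 0.1745 ≈ 1.370 mcg/mL.
Trough 1.4 mcg/mL vs MEC 2 mcg/mL: subtherapeutic.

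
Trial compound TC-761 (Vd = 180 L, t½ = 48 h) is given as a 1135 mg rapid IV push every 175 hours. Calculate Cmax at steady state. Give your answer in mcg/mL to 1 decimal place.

6.9 mcg/mL

τ/t½ = 175/48 ≈ 3.6458, so fraction remaining f = (1/2)^(175/48) ≈ 0.0799.
Accumulation ratio R = 1/(1 − f) ≈ 1/0.9201 ≈ 1.0868.
Single-dose peak C₀ = D/Vd = 1135/180 ≈ 6.306 mcg/mL.
Cmax,ss = C₀/(1 − f) ≈ 6.306/0.9201 ≈ 6.854 mcg/mL.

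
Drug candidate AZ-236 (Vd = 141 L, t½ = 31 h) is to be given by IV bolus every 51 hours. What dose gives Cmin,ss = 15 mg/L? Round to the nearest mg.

τ/t½ = 51/31 ≈ 1.6452, so f = (1/2)^(51/31) ≈ 0.319711.
Cmin,ss = (D/Vd)·f/(1−f), so D = Cmin,ss·Vd·(1−f)/f.
D = 15 × 141 × (1−f)/f ≈ 15 × 141 × 2.12782 ≈ 4500.34 mg.

4500 mg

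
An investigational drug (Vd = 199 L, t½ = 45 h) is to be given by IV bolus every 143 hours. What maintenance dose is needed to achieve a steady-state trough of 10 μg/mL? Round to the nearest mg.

16018 mg

τ/t½ = 143/45 ≈ 3.1778, so f = (1/2)^(143/45) ≈ 0.110508.
Cmin,ss = (D/Vd)·f/(1−f), so D = Cmin,ss·Vd·(1−f)/f.
D = 10 × 199 × (1−f)/f ≈ 10 × 199 × 8.04912 ≈ 16017.75 mg.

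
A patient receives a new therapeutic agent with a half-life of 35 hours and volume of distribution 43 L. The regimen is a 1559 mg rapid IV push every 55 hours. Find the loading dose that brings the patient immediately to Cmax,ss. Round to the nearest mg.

f = (1/2)^(55/35) ≈ 0.336475; accumulation ratio R = 1/(1−f) ≈ 1.50710.
Loading dose to hit Cmax,ss on first dose: D_load = D_maint·R ≈ 1559 × 1.50710 ≈ 2349.57 mg.

2350 mg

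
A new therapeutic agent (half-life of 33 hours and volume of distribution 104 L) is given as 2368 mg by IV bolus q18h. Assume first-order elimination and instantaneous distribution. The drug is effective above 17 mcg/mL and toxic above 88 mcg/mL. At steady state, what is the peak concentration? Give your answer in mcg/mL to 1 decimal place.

72.3 mcg/mL

Over one 18-h interval, 18/33 ≈ 0.54545 half-lives elapse, leaving f ≈ 0.6852 of each dose.
At steady state, accumulation factor R = 1/(1 − e^(−kτ)) ≈ 3.1766.
Single-dose peak C₀ = D/Vd = 2368/104 ≈ 22.769 mcg/mL.
Steady-state peak Cmax,ss = C₀·R ≈ 22.769 × 3.1766 ≈ 72.328 mcg/mL.
Peak 72.3 mcg/mL vs MTC 88 mcg/mL: below toxic threshold.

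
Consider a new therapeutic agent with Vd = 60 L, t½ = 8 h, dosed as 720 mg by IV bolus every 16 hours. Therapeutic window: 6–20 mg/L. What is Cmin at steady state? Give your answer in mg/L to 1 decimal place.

The dosing interval is 2 half-lives, so f = 2^(−2) = 0.25.
Accumulation ratio R = 1/(1 − f) = 1/0.75 = 4/3.
Single-dose peak C₀ = D/Vd = 720/60 = 12 mg/L.
Steady-state peak Cmax,ss = C₀·R = 12 × 4/3 ≈ 16.000 mg/L.
Steady-state trough Cmin,ss = Cmax,ss·f ≈ 16.000 × 0.25 ≈ 4.000 mg/L.
Trough 4.0 mg/L vs MEC 6 mg/L: subtherapeutic.

4.0 mg/L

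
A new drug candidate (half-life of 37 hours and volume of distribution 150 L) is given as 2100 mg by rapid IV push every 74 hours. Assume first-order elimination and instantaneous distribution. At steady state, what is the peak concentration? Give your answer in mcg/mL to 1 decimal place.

τ = 74 h = 2 half-lives, so f = (1/2)^2 = 0.25.
At steady state, R = 1/(1 − 0.25) = 4/3.
Single-dose peak C₀ = D/Vd = 2100/150 = 14 mcg/mL.
Steady-state peak Cmax,ss = C₀·R = 14 × 4/3 ≈ 18.667 mcg/mL.

18.7 mcg/mL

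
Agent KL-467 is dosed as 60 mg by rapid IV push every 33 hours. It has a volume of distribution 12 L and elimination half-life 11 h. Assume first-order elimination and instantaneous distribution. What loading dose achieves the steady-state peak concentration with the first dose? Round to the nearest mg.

69 mg

f = (1/2)^(33/11) ≈ 0.125000; accumulation ratio R = 1/(1−f) ≈ 1.14286.
Loading dose to hit Cmax,ss on first dose: D_load = D_maint·R ≈ 60 × 1.14286 ≈ 68.57 mg.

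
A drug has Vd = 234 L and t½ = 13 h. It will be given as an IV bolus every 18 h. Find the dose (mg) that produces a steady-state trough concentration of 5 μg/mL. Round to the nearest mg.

1885 mg

τ/t½ = 18/13 ≈ 1.3846, so f = (1/2)^(18/13) ≈ 0.382992.
Cmin,ss = (D/Vd)·f/(1−f), so D = Cmin,ss·Vd·(1−f)/f.
D = 5 × 234 × (1−f)/f ≈ 5 × 234 × 1.61102 ≈ 1884.89 mg.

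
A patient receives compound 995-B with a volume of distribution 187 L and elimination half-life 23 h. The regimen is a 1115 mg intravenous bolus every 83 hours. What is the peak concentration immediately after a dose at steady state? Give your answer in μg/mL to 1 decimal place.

6.5 μg/mL

Over one 83-h interval, 83/23 ≈ 3.6087 half-lives elapse, leaving f ≈ 0.0820 of each dose.
Accumulation ratio R = 1/(1 − f) ≈ 1/0.9180 ≈ 1.0893.
Each bolus raises the concentration by D/Vd = 1115/187 ≈ 5.963 μg/mL.
Cmax,ss = C₀/(1 − f) ≈ 5.963/0.9180 ≈ 6.496 μg/mL.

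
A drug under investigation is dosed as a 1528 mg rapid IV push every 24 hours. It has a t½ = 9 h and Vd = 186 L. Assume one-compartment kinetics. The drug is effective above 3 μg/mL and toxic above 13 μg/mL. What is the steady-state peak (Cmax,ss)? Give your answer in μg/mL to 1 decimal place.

9.8 μg/mL

τ/t½ = 24/9 ≈ 2.6667, so fraction remaining f = (1/2)^(24/9) ≈ 0.1575.
Accumulation ratio R = 1/(1 − f) ≈ 1/0.8425 ≈ 1.1869.
Single-dose peak C₀ = D/Vd = 1528/186 ≈ 8.215 μg/mL.
Cmax,ss = C₀/(1 − f) ≈ 8.215/0.8425 ≈ 9.751 μg/mL.
Peak 9.8 μg/mL vs MTC 13 μg/mL: below toxic threshold.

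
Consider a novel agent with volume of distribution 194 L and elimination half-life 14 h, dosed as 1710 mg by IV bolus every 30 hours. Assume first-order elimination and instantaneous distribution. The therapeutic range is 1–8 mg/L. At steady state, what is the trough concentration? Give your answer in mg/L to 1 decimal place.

2.6 mg/L

τ/t½ = 30/14 ≈ 2.1429, so fraction remaining f = (1/2)^(30/14) ≈ 0.2264.
Accumulation ratio R = 1/(1 − f) ≈ 1/0.7736 ≈ 1.2927.
Single-dose peak C₀ = D/Vd = 1710/194 ≈ 8.814 mg/L.
Steady-state peak Cmax,ss = C₀·R ≈ 8.814 × 1.2927 ≈ 11.394 mg/L.
One interval later, Cmin,ss = Cmax,ss·e^(−kτ) ≈ 11.394 × 0.2264 ≈ 2.580 mg/L.
Trough 2.6 mg/L vs MEC 1 mg/L: adequate.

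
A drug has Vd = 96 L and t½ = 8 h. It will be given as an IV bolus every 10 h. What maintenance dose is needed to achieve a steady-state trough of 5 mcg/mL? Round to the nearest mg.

662 mg

τ/t½ = 10/8 ≈ 1.25, so f = (1/2)^(10/8) ≈ 0.420448.
Cmin,ss = (D/Vd)·f/(1−f), so D = Cmin,ss·Vd·(1−f)/f.
D = 5 × 96 × (1−f)/f ≈ 5 × 96 × 1.37842 ≈ 661.64 mg.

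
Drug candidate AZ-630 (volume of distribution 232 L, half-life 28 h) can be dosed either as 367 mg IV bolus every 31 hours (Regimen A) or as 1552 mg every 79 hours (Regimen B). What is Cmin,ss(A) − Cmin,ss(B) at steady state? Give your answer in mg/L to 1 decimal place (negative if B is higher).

0.3 mg/L

Regimen A: f = (1/2)^(31/28) ≈ 0.4642; Cmin,ss = (367/232)·f/(1−f) ≈ 1.371 mg/L.
Regimen B: f = (1/2)^(79/28) ≈ 0.1415; Cmin,ss = (1552/232)·f/(1−f) ≈ 1.103 mg/L.
Difference ≈ 1.371 − 1.103 ≈ 0.268 mg/L.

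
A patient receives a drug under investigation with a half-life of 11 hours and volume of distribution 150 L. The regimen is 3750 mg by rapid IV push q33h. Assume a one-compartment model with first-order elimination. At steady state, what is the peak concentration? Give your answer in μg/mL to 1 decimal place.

28.6 μg/mL

The dosing interval is 3 half-lives, so f = 2^(−3) = 0.125.
Accumulation ratio R = 1/(1 − f) = 1/0.875 = 8/7.
Single-dose peak C₀ = D/Vd = 3750/150 = 25 μg/mL.
Steady-state peak Cmax,ss = C₀·R = 25 × 8/7 ≈ 28.571 μg/mL.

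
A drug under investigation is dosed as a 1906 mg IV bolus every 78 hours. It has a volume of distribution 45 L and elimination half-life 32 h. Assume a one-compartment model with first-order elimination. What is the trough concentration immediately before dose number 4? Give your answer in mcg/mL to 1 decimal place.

9.5 mcg/mL

f = (1/2)^(τ/t½) = (1/2)^(78/32) ≈ 0.1846.
C₀ = D/Vd = 1906/45 ≈ 42.356 mcg/mL.
Before the 4th dose, 3 doses have been given. Superposition: Cmin = C₀·(f + f² + … + f^3).
≈ 42.356 × (0.1846 + 0.0341 + 0.0063) ≈ 42.356 × 0.2250 ≈ 9.530 mcg/mL.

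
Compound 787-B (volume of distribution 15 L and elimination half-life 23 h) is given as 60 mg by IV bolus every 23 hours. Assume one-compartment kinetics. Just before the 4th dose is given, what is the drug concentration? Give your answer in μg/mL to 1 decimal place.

f = (1/2)^(τ/t½) = (1/2)^(23/23) ≈ 0.5000.
C₀ = D/Vd = 60/15 ≈ 4.000 μg/mL.
Before the 4th dose, 3 doses have been given. Superposition: Cmin = C₀·(f + f² + … + f^3).
≈ 4.000 × (0.5000 + 0.2500 + 0.1250) ≈ 4.000 × 0.8750 ≈ 3.500 μg/mL.

3.5 μg/mL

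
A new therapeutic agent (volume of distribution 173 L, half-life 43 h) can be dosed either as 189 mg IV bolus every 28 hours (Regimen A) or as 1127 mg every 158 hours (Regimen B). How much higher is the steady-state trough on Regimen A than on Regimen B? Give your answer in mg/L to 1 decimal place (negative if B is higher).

Regimen A: f = (1/2)^(28/43) ≈ 0.6368; Cmin,ss = (189/173)·f/(1−f) ≈ 1.915 mg/L.
Regimen B: f = (1/2)^(158/43) ≈ 0.0783; Cmin,ss = (1127/173)·f/(1−f) ≈ 0.553 mg/L.
Difference ≈ 1.915 − 0.553 ≈ 1.362 mg/L.

1.4 mg/L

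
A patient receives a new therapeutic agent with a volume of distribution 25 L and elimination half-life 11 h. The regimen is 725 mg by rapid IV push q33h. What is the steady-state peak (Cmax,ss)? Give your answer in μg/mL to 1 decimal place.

33.1 μg/mL

The dosing interval is 3 half-lives, so f = 2^(−3) = 0.125.
At steady state, R = 1/(1 − 0.125) = 8/7.
Single-dose peak C₀ = D/Vd = 725/25 = 29 μg/mL.
Steady-state peak Cmax,ss = C₀·R = 29 × 8/7 ≈ 33.143 μg/mL.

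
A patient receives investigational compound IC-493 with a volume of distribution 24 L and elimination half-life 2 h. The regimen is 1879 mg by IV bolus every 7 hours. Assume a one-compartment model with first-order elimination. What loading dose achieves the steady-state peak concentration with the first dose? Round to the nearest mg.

f = (1/2)^(7/2) ≈ 0.088388; accumulation ratio R = 1/(1−f) ≈ 1.09696.
Loading dose to hit Cmax,ss on first dose: D_load = D_maint·R ≈ 1879 × 1.09696 ≈ 2061.19 mg.

2061 mg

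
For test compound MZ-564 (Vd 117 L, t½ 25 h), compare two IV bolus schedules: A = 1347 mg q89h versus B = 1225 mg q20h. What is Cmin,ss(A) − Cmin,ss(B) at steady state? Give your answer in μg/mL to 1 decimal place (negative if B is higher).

-13.1 μg/mL

Regimen A: f = (1/2)^(89/25) ≈ 0.0848; Cmin,ss = (1347/117)·f/(1−f) ≈ 1.067 μg/mL.
Regimen B: f = (1/2)^(20/25) ≈ 0.5743; Cmin,ss = (1225/117)·f/(1−f) ≈ 14.125 μg/mL.
Difference ≈ 1.067 − 14.125 ≈ -13.058 μg/mL.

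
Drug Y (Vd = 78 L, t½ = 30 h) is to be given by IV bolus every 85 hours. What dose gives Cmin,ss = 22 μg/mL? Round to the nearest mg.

10514 mg

τ/t½ = 85/30 ≈ 2.8333, so f = (1/2)^(85/30) ≈ 0.140308.
Cmin,ss = (D/Vd)·f/(1−f), so D = Cmin,ss·Vd·(1−f)/f.
D = 22 × 78 × (1−f)/f ≈ 22 × 78 × 6.12718 ≈ 10514.24 mg.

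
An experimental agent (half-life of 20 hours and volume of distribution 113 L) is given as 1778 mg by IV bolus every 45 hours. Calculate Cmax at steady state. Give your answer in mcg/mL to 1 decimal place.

τ/t½ = 45/20 ≈ 2.25, so fraction remaining f = (1/2)^(45/20) ≈ 0.2102.
At steady state, accumulation factor R = 1/(1 − e^(−kτ)) ≈ 1.2661.
Single-dose peak C₀ = D/Vd = 1778/113 ≈ 15.735 mcg/mL.
Steady-state peak Cmax,ss = C₀·R ≈ 15.735 × 1.2661 ≈ 19.922 mcg/mL.

19.9 mcg/mL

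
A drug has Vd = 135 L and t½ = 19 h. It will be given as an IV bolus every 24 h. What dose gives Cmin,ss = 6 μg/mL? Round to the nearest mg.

τ/t½ = 24/19 ≈ 1.2632, so f = (1/2)^(24/19) ≈ 0.416631.
Cmin,ss = (D/Vd)·f/(1−f), so D = Cmin,ss·Vd·(1−f)/f.
D = 6 × 135 × (1−f)/f ≈ 6 × 135 × 1.40021 ≈ 1134.17 mg.

1134 mg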